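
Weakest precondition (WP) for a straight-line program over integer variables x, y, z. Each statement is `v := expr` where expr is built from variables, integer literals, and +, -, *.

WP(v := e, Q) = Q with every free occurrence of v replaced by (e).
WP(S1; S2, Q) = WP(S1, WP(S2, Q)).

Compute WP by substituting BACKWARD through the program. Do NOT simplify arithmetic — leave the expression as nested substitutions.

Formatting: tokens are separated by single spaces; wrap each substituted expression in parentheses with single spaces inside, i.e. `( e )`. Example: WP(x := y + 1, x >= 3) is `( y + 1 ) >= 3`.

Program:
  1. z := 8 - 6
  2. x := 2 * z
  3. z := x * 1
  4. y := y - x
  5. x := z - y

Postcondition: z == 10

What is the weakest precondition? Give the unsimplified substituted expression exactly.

post: z == 10
stmt 5: x := z - y  -- replace 0 occurrence(s) of x with (z - y)
  => z == 10
stmt 4: y := y - x  -- replace 0 occurrence(s) of y with (y - x)
  => z == 10
stmt 3: z := x * 1  -- replace 1 occurrence(s) of z with (x * 1)
  => ( x * 1 ) == 10
stmt 2: x := 2 * z  -- replace 1 occurrence(s) of x with (2 * z)
  => ( ( 2 * z ) * 1 ) == 10
stmt 1: z := 8 - 6  -- replace 1 occurrence(s) of z with (8 - 6)
  => ( ( 2 * ( 8 - 6 ) ) * 1 ) == 10

Answer: ( ( 2 * ( 8 - 6 ) ) * 1 ) == 10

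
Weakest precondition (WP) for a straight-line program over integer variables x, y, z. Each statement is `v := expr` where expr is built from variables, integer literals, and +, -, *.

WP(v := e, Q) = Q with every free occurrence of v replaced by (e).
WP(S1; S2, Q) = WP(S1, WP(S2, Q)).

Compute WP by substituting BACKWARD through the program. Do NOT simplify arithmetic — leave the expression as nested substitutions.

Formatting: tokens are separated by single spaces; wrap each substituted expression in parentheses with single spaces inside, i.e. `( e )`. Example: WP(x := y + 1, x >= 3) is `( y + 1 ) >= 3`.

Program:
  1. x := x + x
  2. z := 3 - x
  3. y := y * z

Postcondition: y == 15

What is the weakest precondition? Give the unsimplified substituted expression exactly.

Answer: ( y * ( 3 - ( x + x ) ) ) == 15

Derivation:
post: y == 15
stmt 3: y := y * z  -- replace 1 occurrence(s) of y with (y * z)
  => ( y * z ) == 15
stmt 2: z := 3 - x  -- replace 1 occurrence(s) of z with (3 - x)
  => ( y * ( 3 - x ) ) == 15
stmt 1: x := x + x  -- replace 1 occurrence(s) of x with (x + x)
  => ( y * ( 3 - ( x + x ) ) ) == 15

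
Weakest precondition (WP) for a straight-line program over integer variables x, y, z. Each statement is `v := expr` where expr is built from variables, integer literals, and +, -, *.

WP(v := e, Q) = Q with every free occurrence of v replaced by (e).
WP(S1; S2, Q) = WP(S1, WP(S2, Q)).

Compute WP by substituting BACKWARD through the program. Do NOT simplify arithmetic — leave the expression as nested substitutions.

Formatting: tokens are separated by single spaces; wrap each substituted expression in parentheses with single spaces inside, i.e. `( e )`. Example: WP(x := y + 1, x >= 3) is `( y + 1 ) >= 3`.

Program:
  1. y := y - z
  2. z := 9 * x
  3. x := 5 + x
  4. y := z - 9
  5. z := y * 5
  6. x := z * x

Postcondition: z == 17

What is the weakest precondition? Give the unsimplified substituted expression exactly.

Answer: ( ( ( 9 * x ) - 9 ) * 5 ) == 17

Derivation:
post: z == 17
stmt 6: x := z * x  -- replace 0 occurrence(s) of x with (z * x)
  => z == 17
stmt 5: z := y * 5  -- replace 1 occurrence(s) of z with (y * 5)
  => ( y * 5 ) == 17
stmt 4: y := z - 9  -- replace 1 occurrence(s) of y with (z - 9)
  => ( ( z - 9 ) * 5 ) == 17
stmt 3: x := 5 + x  -- replace 0 occurrence(s) of x with (5 + x)
  => ( ( z - 9 ) * 5 ) == 17
stmt 2: z := 9 * x  -- replace 1 occurrence(s) of z with (9 * x)
  => ( ( ( 9 * x ) - 9 ) * 5 ) == 17
stmt 1: y := y - z  -- replace 0 occurrence(s) of y with (y - z)
  => ( ( ( 9 * x ) - 9 ) * 5 ) == 17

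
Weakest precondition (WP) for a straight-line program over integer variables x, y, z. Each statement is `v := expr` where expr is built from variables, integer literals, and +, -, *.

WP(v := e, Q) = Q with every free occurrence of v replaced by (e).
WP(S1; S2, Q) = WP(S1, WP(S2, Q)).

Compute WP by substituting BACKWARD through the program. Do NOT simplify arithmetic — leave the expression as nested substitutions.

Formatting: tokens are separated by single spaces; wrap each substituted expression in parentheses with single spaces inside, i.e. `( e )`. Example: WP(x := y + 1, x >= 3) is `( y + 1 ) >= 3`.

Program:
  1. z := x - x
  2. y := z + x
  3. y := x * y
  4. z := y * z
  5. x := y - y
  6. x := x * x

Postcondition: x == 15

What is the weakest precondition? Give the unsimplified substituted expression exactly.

post: x == 15
stmt 6: x := x * x  -- replace 1 occurrence(s) of x with (x * x)
  => ( x * x ) == 15
stmt 5: x := y - y  -- replace 2 occurrence(s) of x with (y - y)
  => ( ( y - y ) * ( y - y ) ) == 15
stmt 4: z := y * z  -- replace 0 occurrence(s) of z with (y * z)
  => ( ( y - y ) * ( y - y ) ) == 15
stmt 3: y := x * y  -- replace 4 occurrence(s) of y with (x * y)
  => ( ( ( x * y ) - ( x * y ) ) * ( ( x * y ) - ( x * y ) ) ) == 15
stmt 2: y := z + x  -- replace 4 occurrence(s) of y with (z + x)
  => ( ( ( x * ( z + x ) ) - ( x * ( z + x ) ) ) * ( ( x * ( z + x ) ) - ( x * ( z + x ) ) ) ) == 15
stmt 1: z := x - x  -- replace 4 occurrence(s) of z with (x - x)
  => ( ( ( x * ( ( x - x ) + x ) ) - ( x * ( ( x - x ) + x ) ) ) * ( ( x * ( ( x - x ) + x ) ) - ( x * ( ( x - x ) + x ) ) ) ) == 15

Answer: ( ( ( x * ( ( x - x ) + x ) ) - ( x * ( ( x - x ) + x ) ) ) * ( ( x * ( ( x - x ) + x ) ) - ( x * ( ( x - x ) + x ) ) ) ) == 15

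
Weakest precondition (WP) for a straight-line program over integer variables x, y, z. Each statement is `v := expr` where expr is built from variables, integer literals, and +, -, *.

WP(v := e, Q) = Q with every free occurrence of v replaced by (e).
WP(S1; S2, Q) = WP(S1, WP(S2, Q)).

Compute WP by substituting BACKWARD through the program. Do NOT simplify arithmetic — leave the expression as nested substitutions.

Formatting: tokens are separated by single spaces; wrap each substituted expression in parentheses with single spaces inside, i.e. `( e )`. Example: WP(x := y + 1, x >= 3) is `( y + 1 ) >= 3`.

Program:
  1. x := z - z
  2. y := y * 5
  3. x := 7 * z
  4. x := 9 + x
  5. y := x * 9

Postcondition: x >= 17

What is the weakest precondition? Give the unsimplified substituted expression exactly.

Answer: ( 9 + ( 7 * z ) ) >= 17

Derivation:
post: x >= 17
stmt 5: y := x * 9  -- replace 0 occurrence(s) of y with (x * 9)
  => x >= 17
stmt 4: x := 9 + x  -- replace 1 occurrence(s) of x with (9 + x)
  => ( 9 + x ) >= 17
stmt 3: x := 7 * z  -- replace 1 occurrence(s) of x with (7 * z)
  => ( 9 + ( 7 * z ) ) >= 17
stmt 2: y := y * 5  -- replace 0 occurrence(s) of y with (y * 5)
  => ( 9 + ( 7 * z ) ) >= 17
stmt 1: x := z - z  -- replace 0 occurrence(s) of x with (z - z)
  => ( 9 + ( 7 * z ) ) >= 17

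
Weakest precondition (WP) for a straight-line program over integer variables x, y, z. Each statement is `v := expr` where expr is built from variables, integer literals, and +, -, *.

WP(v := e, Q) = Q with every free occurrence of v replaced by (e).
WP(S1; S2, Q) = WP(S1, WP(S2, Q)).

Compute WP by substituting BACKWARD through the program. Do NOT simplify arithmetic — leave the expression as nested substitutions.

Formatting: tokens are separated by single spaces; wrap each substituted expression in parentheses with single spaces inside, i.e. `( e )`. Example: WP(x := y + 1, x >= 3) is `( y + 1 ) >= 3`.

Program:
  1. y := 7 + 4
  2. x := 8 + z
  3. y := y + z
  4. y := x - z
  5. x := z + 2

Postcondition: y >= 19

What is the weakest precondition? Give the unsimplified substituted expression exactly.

Answer: ( ( 8 + z ) - z ) >= 19

Derivation:
post: y >= 19
stmt 5: x := z + 2  -- replace 0 occurrence(s) of x with (z + 2)
  => y >= 19
stmt 4: y := x - z  -- replace 1 occurrence(s) of y with (x - z)
  => ( x - z ) >= 19
stmt 3: y := y + z  -- replace 0 occurrence(s) of y with (y + z)
  => ( x - z ) >= 19
stmt 2: x := 8 + z  -- replace 1 occurrence(s) of x with (8 + z)
  => ( ( 8 + z ) - z ) >= 19
stmt 1: y := 7 + 4  -- replace 0 occurrence(s) of y with (7 + 4)
  => ( ( 8 + z ) - z ) >= 19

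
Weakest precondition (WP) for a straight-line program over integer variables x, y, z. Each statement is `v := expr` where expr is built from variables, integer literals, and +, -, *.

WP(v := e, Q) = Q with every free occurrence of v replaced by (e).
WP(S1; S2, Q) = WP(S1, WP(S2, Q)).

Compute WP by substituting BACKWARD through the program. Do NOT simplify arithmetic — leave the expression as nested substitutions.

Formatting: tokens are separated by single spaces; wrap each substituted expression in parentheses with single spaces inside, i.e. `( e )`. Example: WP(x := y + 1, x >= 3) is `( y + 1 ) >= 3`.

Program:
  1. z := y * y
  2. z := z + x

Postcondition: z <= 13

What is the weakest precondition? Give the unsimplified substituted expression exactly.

post: z <= 13
stmt 2: z := z + x  -- replace 1 occurrence(s) of z with (z + x)
  => ( z + x ) <= 13
stmt 1: z := y * y  -- replace 1 occurrence(s) of z with (y * y)
  => ( ( y * y ) + x ) <= 13

Answer: ( ( y * y ) + x ) <= 13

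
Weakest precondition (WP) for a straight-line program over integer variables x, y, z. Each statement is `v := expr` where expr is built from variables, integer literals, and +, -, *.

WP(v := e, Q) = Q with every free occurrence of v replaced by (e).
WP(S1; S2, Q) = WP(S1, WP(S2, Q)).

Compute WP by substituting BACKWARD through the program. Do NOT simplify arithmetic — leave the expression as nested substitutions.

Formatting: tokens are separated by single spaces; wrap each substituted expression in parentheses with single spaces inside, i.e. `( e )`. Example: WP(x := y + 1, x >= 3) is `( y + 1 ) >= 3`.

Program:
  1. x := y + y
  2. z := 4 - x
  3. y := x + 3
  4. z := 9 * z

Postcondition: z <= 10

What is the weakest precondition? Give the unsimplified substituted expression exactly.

post: z <= 10
stmt 4: z := 9 * z  -- replace 1 occurrence(s) of z with (9 * z)
  => ( 9 * z ) <= 10
stmt 3: y := x + 3  -- replace 0 occurrence(s) of y with (x + 3)
  => ( 9 * z ) <= 10
stmt 2: z := 4 - x  -- replace 1 occurrence(s) of z with (4 - x)
  => ( 9 * ( 4 - x ) ) <= 10
stmt 1: x := y + y  -- replace 1 occurrence(s) of x with (y + y)
  => ( 9 * ( 4 - ( y + y ) ) ) <= 10

Answer: ( 9 * ( 4 - ( y + y ) ) ) <= 10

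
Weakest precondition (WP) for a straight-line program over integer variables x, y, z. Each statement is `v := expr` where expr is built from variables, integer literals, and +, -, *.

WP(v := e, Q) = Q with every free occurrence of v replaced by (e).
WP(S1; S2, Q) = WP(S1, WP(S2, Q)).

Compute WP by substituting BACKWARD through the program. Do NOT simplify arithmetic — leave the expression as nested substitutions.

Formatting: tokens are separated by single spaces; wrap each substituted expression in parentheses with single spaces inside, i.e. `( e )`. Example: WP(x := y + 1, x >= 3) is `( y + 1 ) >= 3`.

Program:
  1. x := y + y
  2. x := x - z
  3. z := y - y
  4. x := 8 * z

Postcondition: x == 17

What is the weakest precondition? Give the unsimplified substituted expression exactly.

post: x == 17
stmt 4: x := 8 * z  -- replace 1 occurrence(s) of x with (8 * z)
  => ( 8 * z ) == 17
stmt 3: z := y - y  -- replace 1 occurrence(s) of z with (y - y)
  => ( 8 * ( y - y ) ) == 17
stmt 2: x := x - z  -- replace 0 occurrence(s) of x with (x - z)
  => ( 8 * ( y - y ) ) == 17
stmt 1: x := y + y  -- replace 0 occurrence(s) of x with (y + y)
  => ( 8 * ( y - y ) ) == 17

Answer: ( 8 * ( y - y ) ) == 17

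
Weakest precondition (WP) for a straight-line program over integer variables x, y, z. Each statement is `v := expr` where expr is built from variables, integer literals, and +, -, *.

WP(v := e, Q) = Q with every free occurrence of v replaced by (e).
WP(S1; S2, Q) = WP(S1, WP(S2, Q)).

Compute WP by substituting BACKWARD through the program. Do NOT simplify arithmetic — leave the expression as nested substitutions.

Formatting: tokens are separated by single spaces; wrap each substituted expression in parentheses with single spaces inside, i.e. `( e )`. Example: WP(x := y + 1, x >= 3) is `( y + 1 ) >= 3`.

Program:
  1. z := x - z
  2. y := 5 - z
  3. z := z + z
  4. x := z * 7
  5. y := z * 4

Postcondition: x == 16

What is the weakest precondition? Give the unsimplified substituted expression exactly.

Answer: ( ( ( x - z ) + ( x - z ) ) * 7 ) == 16

Derivation:
post: x == 16
stmt 5: y := z * 4  -- replace 0 occurrence(s) of y with (z * 4)
  => x == 16
stmt 4: x := z * 7  -- replace 1 occurrence(s) of x with (z * 7)
  => ( z * 7 ) == 16
stmt 3: z := z + z  -- replace 1 occurrence(s) of z with (z + z)
  => ( ( z + z ) * 7 ) == 16
stmt 2: y := 5 - z  -- replace 0 occurrence(s) of y with (5 - z)
  => ( ( z + z ) * 7 ) == 16
stmt 1: z := x - z  -- replace 2 occurrence(s) of z with (x - z)
  => ( ( ( x - z ) + ( x - z ) ) * 7 ) == 16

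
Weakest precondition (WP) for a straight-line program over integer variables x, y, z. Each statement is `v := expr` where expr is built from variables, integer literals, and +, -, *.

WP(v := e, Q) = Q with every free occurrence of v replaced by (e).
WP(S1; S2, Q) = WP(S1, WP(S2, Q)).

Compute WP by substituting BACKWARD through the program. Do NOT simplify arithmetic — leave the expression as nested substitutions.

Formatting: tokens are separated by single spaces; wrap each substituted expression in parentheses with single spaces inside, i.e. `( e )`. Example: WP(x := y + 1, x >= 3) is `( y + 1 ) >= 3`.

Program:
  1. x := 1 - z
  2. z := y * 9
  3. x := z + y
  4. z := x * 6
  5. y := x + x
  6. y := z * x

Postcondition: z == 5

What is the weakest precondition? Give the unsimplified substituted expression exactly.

Answer: ( ( ( y * 9 ) + y ) * 6 ) == 5

Derivation:
post: z == 5
stmt 6: y := z * x  -- replace 0 occurrence(s) of y with (z * x)
  => z == 5
stmt 5: y := x + x  -- replace 0 occurrence(s) of y with (x + x)
  => z == 5
stmt 4: z := x * 6  -- replace 1 occurrence(s) of z with (x * 6)
  => ( x * 6 ) == 5
stmt 3: x := z + y  -- replace 1 occurrence(s) of x with (z + y)
  => ( ( z + y ) * 6 ) == 5
stmt 2: z := y * 9  -- replace 1 occurrence(s) of z with (y * 9)
  => ( ( ( y * 9 ) + y ) * 6 ) == 5
stmt 1: x := 1 - z  -- replace 0 occurrence(s) of x with (1 - z)
  => ( ( ( y * 9 ) + y ) * 6 ) == 5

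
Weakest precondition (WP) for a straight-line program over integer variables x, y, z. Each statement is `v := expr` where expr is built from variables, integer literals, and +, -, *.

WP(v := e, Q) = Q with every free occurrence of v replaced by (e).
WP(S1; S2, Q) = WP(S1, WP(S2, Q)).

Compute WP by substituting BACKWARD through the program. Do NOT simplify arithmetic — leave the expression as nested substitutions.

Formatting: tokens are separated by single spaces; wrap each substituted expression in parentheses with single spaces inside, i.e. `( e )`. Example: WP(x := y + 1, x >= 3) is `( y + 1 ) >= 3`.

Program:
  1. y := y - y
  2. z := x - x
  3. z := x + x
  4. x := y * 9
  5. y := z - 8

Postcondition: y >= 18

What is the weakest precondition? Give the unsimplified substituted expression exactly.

post: y >= 18
stmt 5: y := z - 8  -- replace 1 occurrence(s) of y with (z - 8)
  => ( z - 8 ) >= 18
stmt 4: x := y * 9  -- replace 0 occurrence(s) of x with (y * 9)
  => ( z - 8 ) >= 18
stmt 3: z := x + x  -- replace 1 occurrence(s) of z with (x + x)
  => ( ( x + x ) - 8 ) >= 18
stmt 2: z := x - x  -- replace 0 occurrence(s) of z with (x - x)
  => ( ( x + x ) - 8 ) >= 18
stmt 1: y := y - y  -- replace 0 occurrence(s) of y with (y - y)
  => ( ( x + x ) - 8 ) >= 18

Answer: ( ( x + x ) - 8 ) >= 18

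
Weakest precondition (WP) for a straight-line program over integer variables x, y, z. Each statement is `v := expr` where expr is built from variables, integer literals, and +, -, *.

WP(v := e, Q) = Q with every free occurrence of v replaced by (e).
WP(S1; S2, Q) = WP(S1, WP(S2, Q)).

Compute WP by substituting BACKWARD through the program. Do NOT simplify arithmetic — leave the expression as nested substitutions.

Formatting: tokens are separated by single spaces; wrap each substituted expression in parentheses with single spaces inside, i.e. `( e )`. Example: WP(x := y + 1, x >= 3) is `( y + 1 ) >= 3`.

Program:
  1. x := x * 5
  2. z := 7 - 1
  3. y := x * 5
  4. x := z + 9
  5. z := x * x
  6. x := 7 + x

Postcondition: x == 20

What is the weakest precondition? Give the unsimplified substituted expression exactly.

post: x == 20
stmt 6: x := 7 + x  -- replace 1 occurrence(s) of x with (7 + x)
  => ( 7 + x ) == 20
stmt 5: z := x * x  -- replace 0 occurrence(s) of z with (x * x)
  => ( 7 + x ) == 20
stmt 4: x := z + 9  -- replace 1 occurrence(s) of x with (z + 9)
  => ( 7 + ( z + 9 ) ) == 20
stmt 3: y := x * 5  -- replace 0 occurrence(s) of y with (x * 5)
  => ( 7 + ( z + 9 ) ) == 20
stmt 2: z := 7 - 1  -- replace 1 occurrence(s) of z with (7 - 1)
  => ( 7 + ( ( 7 - 1 ) + 9 ) ) == 20
stmt 1: x := x * 5  -- replace 0 occurrence(s) of x with (x * 5)
  => ( 7 + ( ( 7 - 1 ) + 9 ) ) == 20

Answer: ( 7 + ( ( 7 - 1 ) + 9 ) ) == 20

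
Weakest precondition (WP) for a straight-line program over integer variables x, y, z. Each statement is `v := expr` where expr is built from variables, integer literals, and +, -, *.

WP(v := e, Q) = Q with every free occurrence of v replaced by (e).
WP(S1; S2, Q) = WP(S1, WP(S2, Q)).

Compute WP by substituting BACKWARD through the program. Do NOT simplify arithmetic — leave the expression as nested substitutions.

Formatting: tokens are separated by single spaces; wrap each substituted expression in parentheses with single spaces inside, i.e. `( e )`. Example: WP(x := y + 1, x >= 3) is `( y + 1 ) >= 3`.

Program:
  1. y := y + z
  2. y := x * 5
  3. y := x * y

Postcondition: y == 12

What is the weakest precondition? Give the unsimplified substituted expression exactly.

Answer: ( x * ( x * 5 ) ) == 12

Derivation:
post: y == 12
stmt 3: y := x * y  -- replace 1 occurrence(s) of y with (x * y)
  => ( x * y ) == 12
stmt 2: y := x * 5  -- replace 1 occurrence(s) of y with (x * 5)
  => ( x * ( x * 5 ) ) == 12
stmt 1: y := y + z  -- replace 0 occurrence(s) of y with (y + z)
  => ( x * ( x * 5 ) ) == 12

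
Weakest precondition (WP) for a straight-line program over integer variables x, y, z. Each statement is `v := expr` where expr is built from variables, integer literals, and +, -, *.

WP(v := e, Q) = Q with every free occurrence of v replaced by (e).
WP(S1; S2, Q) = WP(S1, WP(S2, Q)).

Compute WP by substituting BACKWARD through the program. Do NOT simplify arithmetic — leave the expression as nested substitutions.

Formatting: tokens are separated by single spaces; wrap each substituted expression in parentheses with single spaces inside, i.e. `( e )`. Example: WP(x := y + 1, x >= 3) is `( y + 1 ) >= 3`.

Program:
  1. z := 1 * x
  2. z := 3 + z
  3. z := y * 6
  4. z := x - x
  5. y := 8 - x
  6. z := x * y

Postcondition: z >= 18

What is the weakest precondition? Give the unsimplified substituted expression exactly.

post: z >= 18
stmt 6: z := x * y  -- replace 1 occurrence(s) of z with (x * y)
  => ( x * y ) >= 18
stmt 5: y := 8 - x  -- replace 1 occurrence(s) of y with (8 - x)
  => ( x * ( 8 - x ) ) >= 18
stmt 4: z := x - x  -- replace 0 occurrence(s) of z with (x - x)
  => ( x * ( 8 - x ) ) >= 18
stmt 3: z := y * 6  -- replace 0 occurrence(s) of z with (y * 6)
  => ( x * ( 8 - x ) ) >= 18
stmt 2: z := 3 + z  -- replace 0 occurrence(s) of z with (3 + z)
  => ( x * ( 8 - x ) ) >= 18
stmt 1: z := 1 * x  -- replace 0 occurrence(s) of z with (1 * x)
  => ( x * ( 8 - x ) ) >= 18

Answer: ( x * ( 8 - x ) ) >= 18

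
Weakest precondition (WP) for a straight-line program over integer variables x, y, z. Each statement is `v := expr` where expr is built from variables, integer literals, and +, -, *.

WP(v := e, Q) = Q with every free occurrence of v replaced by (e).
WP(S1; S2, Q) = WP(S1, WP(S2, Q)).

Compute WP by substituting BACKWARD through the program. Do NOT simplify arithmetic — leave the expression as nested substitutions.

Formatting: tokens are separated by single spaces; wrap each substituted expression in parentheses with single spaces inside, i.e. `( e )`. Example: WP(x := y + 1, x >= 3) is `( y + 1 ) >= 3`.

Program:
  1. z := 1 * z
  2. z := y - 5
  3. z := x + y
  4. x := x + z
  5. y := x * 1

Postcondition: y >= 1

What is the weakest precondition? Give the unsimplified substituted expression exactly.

post: y >= 1
stmt 5: y := x * 1  -- replace 1 occurrence(s) of y with (x * 1)
  => ( x * 1 ) >= 1
stmt 4: x := x + z  -- replace 1 occurrence(s) of x with (x + z)
  => ( ( x + z ) * 1 ) >= 1
stmt 3: z := x + y  -- replace 1 occurrence(s) of z with (x + y)
  => ( ( x + ( x + y ) ) * 1 ) >= 1
stmt 2: z := y - 5  -- replace 0 occurrence(s) of z with (y - 5)
  => ( ( x + ( x + y ) ) * 1 ) >= 1
stmt 1: z := 1 * z  -- replace 0 occurrence(s) of z with (1 * z)
  => ( ( x + ( x + y ) ) * 1 ) >= 1

Answer: ( ( x + ( x + y ) ) * 1 ) >= 1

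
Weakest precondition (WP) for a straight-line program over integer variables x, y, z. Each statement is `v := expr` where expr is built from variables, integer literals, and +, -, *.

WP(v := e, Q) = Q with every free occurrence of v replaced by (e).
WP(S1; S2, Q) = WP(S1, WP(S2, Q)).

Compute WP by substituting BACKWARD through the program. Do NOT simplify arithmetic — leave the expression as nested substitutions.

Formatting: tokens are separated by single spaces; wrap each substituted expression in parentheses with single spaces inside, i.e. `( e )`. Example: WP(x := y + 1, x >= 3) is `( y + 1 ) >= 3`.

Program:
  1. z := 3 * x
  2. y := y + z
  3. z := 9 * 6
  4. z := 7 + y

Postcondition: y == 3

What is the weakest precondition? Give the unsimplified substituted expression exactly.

Answer: ( y + ( 3 * x ) ) == 3

Derivation:
post: y == 3
stmt 4: z := 7 + y  -- replace 0 occurrence(s) of z with (7 + y)
  => y == 3
stmt 3: z := 9 * 6  -- replace 0 occurrence(s) of z with (9 * 6)
  => y == 3
stmt 2: y := y + z  -- replace 1 occurrence(s) of y with (y + z)
  => ( y + z ) == 3
stmt 1: z := 3 * x  -- replace 1 occurrence(s) of z with (3 * x)
  => ( y + ( 3 * x ) ) == 3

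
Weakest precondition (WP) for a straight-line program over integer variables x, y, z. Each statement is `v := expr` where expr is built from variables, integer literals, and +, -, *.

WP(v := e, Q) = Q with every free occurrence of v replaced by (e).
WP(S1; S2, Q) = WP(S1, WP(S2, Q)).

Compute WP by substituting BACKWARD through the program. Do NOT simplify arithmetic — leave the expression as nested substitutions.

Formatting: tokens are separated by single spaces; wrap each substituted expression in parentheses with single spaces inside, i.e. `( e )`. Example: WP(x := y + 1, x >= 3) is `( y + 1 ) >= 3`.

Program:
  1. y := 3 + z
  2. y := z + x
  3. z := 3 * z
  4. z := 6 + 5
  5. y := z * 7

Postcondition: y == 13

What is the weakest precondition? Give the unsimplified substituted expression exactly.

post: y == 13
stmt 5: y := z * 7  -- replace 1 occurrence(s) of y with (z * 7)
  => ( z * 7 ) == 13
stmt 4: z := 6 + 5  -- replace 1 occurrence(s) of z with (6 + 5)
  => ( ( 6 + 5 ) * 7 ) == 13
stmt 3: z := 3 * z  -- replace 0 occurrence(s) of z with (3 * z)
  => ( ( 6 + 5 ) * 7 ) == 13
stmt 2: y := z + x  -- replace 0 occurrence(s) of y with (z + x)
  => ( ( 6 + 5 ) * 7 ) == 13
stmt 1: y := 3 + z  -- replace 0 occurrence(s) of y with (3 + z)
  => ( ( 6 + 5 ) * 7 ) == 13

Answer: ( ( 6 + 5 ) * 7 ) == 13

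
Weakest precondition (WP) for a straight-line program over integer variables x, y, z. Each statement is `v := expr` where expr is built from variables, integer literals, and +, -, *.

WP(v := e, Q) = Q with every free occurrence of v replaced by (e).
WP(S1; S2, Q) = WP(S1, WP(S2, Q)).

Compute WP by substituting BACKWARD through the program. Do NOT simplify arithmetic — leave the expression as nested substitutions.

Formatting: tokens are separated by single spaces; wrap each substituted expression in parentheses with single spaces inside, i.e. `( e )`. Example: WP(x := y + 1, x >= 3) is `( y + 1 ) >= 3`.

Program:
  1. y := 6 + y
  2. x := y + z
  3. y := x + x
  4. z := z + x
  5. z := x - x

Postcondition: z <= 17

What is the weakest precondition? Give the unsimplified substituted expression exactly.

Answer: ( ( ( 6 + y ) + z ) - ( ( 6 + y ) + z ) ) <= 17

Derivation:
post: z <= 17
stmt 5: z := x - x  -- replace 1 occurrence(s) of z with (x - x)
  => ( x - x ) <= 17
stmt 4: z := z + x  -- replace 0 occurrence(s) of z with (z + x)
  => ( x - x ) <= 17
stmt 3: y := x + x  -- replace 0 occurrence(s) of y with (x + x)
  => ( x - x ) <= 17
stmt 2: x := y + z  -- replace 2 occurrence(s) of x with (y + z)
  => ( ( y + z ) - ( y + z ) ) <= 17
stmt 1: y := 6 + y  -- replace 2 occurrence(s) of y with (6 + y)
  => ( ( ( 6 + y ) + z ) - ( ( 6 + y ) + z ) ) <= 17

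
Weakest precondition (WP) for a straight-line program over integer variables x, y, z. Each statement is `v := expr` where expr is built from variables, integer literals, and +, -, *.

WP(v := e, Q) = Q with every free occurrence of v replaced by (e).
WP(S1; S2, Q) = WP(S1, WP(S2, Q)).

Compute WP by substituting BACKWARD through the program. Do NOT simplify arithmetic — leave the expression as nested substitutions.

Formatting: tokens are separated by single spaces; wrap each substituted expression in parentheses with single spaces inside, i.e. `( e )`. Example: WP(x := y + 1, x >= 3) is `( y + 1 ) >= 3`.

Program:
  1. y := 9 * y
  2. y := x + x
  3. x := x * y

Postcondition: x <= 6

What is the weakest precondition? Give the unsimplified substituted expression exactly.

Answer: ( x * ( x + x ) ) <= 6

Derivation:
post: x <= 6
stmt 3: x := x * y  -- replace 1 occurrence(s) of x with (x * y)
  => ( x * y ) <= 6
stmt 2: y := x + x  -- replace 1 occurrence(s) of y with (x + x)
  => ( x * ( x + x ) ) <= 6
stmt 1: y := 9 * y  -- replace 0 occurrence(s) of y with (9 * y)
  => ( x * ( x + x ) ) <= 6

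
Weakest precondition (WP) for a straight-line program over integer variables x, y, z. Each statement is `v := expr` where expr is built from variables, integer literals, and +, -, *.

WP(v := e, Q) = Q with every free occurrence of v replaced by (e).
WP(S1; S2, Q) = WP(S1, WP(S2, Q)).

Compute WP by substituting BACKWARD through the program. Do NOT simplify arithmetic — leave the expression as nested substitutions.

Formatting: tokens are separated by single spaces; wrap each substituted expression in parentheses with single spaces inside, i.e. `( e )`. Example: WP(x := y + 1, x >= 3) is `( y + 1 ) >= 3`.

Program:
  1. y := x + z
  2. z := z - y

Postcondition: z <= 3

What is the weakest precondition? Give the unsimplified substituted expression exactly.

post: z <= 3
stmt 2: z := z - y  -- replace 1 occurrence(s) of z with (z - y)
  => ( z - y ) <= 3
stmt 1: y := x + z  -- replace 1 occurrence(s) of y with (x + z)
  => ( z - ( x + z ) ) <= 3

Answer: ( z - ( x + z ) ) <= 3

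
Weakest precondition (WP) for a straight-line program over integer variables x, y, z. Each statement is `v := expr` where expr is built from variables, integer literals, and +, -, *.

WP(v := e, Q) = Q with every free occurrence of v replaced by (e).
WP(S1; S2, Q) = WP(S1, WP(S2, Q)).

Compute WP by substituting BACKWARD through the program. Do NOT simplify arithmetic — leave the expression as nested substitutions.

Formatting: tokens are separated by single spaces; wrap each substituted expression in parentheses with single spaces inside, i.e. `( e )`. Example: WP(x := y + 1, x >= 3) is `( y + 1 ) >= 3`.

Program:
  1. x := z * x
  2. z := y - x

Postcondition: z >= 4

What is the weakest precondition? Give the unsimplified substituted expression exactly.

post: z >= 4
stmt 2: z := y - x  -- replace 1 occurrence(s) of z with (y - x)
  => ( y - x ) >= 4
stmt 1: x := z * x  -- replace 1 occurrence(s) of x with (z * x)
  => ( y - ( z * x ) ) >= 4

Answer: ( y - ( z * x ) ) >= 4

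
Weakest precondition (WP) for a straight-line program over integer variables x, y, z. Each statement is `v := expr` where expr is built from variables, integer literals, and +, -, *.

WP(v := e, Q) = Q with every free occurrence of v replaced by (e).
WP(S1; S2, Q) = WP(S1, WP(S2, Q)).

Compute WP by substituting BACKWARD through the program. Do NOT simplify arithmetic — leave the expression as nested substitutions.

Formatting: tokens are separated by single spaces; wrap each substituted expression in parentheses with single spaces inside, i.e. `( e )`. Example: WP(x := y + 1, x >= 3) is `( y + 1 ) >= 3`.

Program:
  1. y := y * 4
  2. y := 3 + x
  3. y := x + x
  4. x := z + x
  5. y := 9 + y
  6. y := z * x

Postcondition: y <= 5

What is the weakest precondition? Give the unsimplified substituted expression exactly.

post: y <= 5
stmt 6: y := z * x  -- replace 1 occurrence(s) of y with (z * x)
  => ( z * x ) <= 5
stmt 5: y := 9 + y  -- replace 0 occurrence(s) of y with (9 + y)
  => ( z * x ) <= 5
stmt 4: x := z + x  -- replace 1 occurrence(s) of x with (z + x)
  => ( z * ( z + x ) ) <= 5
stmt 3: y := x + x  -- replace 0 occurrence(s) of y with (x + x)
  => ( z * ( z + x ) ) <= 5
stmt 2: y := 3 + x  -- replace 0 occurrence(s) of y with (3 + x)
  => ( z * ( z + x ) ) <= 5
stmt 1: y := y * 4  -- replace 0 occurrence(s) of y with (y * 4)
  => ( z * ( z + x ) ) <= 5

Answer: ( z * ( z + x ) ) <= 5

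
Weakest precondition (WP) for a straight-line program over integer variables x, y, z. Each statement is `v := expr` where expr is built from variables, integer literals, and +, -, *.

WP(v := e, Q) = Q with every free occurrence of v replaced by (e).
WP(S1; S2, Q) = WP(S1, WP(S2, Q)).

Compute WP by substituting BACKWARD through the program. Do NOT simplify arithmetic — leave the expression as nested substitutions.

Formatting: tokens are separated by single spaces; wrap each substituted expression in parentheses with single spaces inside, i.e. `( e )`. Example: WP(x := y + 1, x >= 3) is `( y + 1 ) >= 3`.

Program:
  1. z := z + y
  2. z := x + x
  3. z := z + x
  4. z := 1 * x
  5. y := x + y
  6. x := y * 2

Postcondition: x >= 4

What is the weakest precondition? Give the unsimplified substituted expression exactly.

Answer: ( ( x + y ) * 2 ) >= 4

Derivation:
post: x >= 4
stmt 6: x := y * 2  -- replace 1 occurrence(s) of x with (y * 2)
  => ( y * 2 ) >= 4
stmt 5: y := x + y  -- replace 1 occurrence(s) of y with (x + y)
  => ( ( x + y ) * 2 ) >= 4
stmt 4: z := 1 * x  -- replace 0 occurrence(s) of z with (1 * x)
  => ( ( x + y ) * 2 ) >= 4
stmt 3: z := z + x  -- replace 0 occurrence(s) of z with (z + x)
  => ( ( x + y ) * 2 ) >= 4
stmt 2: z := x + x  -- replace 0 occurrence(s) of z with (x + x)
  => ( ( x + y ) * 2 ) >= 4
stmt 1: z := z + y  -- replace 0 occurrence(s) of z with (z + y)
  => ( ( x + y ) * 2 ) >= 4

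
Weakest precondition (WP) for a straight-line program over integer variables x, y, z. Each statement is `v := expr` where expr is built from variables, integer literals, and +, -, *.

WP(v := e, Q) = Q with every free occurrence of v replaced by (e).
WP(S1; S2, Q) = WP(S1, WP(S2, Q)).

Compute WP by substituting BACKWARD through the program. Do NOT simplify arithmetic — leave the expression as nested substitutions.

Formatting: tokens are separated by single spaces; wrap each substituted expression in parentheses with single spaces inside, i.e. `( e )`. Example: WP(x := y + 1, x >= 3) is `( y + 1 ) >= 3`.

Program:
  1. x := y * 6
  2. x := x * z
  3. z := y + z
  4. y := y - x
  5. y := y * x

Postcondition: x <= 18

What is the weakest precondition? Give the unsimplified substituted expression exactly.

Answer: ( ( y * 6 ) * z ) <= 18

Derivation:
post: x <= 18
stmt 5: y := y * x  -- replace 0 occurrence(s) of y with (y * x)
  => x <= 18
stmt 4: y := y - x  -- replace 0 occurrence(s) of y with (y - x)
  => x <= 18
stmt 3: z := y + z  -- replace 0 occurrence(s) of z with (y + z)
  => x <= 18
stmt 2: x := x * z  -- replace 1 occurrence(s) of x with (x * z)
  => ( x * z ) <= 18
stmt 1: x := y * 6  -- replace 1 occurrence(s) of x with (y * 6)
  => ( ( y * 6 ) * z ) <= 18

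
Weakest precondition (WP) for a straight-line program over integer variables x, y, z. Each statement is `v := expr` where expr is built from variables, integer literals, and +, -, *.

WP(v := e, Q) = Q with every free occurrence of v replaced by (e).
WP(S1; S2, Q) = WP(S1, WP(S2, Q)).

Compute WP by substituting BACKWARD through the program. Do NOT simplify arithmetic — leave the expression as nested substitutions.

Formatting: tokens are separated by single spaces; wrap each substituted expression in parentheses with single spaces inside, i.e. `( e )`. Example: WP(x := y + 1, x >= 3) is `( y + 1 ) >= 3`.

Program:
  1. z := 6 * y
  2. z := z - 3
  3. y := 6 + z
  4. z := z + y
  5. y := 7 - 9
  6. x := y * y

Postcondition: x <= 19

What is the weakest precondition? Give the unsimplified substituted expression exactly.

post: x <= 19
stmt 6: x := y * y  -- replace 1 occurrence(s) of x with (y * y)
  => ( y * y ) <= 19
stmt 5: y := 7 - 9  -- replace 2 occurrence(s) of y with (7 - 9)
  => ( ( 7 - 9 ) * ( 7 - 9 ) ) <= 19
stmt 4: z := z + y  -- replace 0 occurrence(s) of z with (z + y)
  => ( ( 7 - 9 ) * ( 7 - 9 ) ) <= 19
stmt 3: y := 6 + z  -- replace 0 occurrence(s) of y with (6 + z)
  => ( ( 7 - 9 ) * ( 7 - 9 ) ) <= 19
stmt 2: z := z - 3  -- replace 0 occurrence(s) of z with (z - 3)
  => ( ( 7 - 9 ) * ( 7 - 9 ) ) <= 19
stmt 1: z := 6 * y  -- replace 0 occurrence(s) of z with (6 * y)
  => ( ( 7 - 9 ) * ( 7 - 9 ) ) <= 19

Answer: ( ( 7 - 9 ) * ( 7 - 9 ) ) <= 19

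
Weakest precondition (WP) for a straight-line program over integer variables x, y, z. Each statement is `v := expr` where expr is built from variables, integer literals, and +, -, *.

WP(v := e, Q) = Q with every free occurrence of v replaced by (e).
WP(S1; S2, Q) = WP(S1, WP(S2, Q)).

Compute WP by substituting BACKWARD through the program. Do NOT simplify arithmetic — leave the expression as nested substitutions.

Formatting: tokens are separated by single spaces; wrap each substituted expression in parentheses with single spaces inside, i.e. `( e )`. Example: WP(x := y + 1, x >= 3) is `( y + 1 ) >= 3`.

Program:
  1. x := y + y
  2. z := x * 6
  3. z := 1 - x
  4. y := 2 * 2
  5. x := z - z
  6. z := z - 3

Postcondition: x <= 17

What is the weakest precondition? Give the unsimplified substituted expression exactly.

Answer: ( ( 1 - ( y + y ) ) - ( 1 - ( y + y ) ) ) <= 17

Derivation:
post: x <= 17
stmt 6: z := z - 3  -- replace 0 occurrence(s) of z with (z - 3)
  => x <= 17
stmt 5: x := z - z  -- replace 1 occurrence(s) of x with (z - z)
  => ( z - z ) <= 17
stmt 4: y := 2 * 2  -- replace 0 occurrence(s) of y with (2 * 2)
  => ( z - z ) <= 17
stmt 3: z := 1 - x  -- replace 2 occurrence(s) of z with (1 - x)
  => ( ( 1 - x ) - ( 1 - x ) ) <= 17
stmt 2: z := x * 6  -- replace 0 occurrence(s) of z with (x * 6)
  => ( ( 1 - x ) - ( 1 - x ) ) <= 17
stmt 1: x := y + y  -- replace 2 occurrence(s) of x with (y + y)
  => ( ( 1 - ( y + y ) ) - ( 1 - ( y + y ) ) ) <= 17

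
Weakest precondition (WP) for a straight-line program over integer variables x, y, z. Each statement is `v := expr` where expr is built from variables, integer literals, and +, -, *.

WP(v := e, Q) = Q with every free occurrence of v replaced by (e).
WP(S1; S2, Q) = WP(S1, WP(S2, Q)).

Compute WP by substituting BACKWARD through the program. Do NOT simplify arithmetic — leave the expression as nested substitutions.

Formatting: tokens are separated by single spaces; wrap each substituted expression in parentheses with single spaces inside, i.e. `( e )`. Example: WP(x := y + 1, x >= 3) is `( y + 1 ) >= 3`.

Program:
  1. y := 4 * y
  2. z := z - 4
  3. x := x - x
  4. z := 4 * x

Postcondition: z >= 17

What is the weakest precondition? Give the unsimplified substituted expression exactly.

post: z >= 17
stmt 4: z := 4 * x  -- replace 1 occurrence(s) of z with (4 * x)
  => ( 4 * x ) >= 17
stmt 3: x := x - x  -- replace 1 occurrence(s) of x with (x - x)
  => ( 4 * ( x - x ) ) >= 17
stmt 2: z := z - 4  -- replace 0 occurrence(s) of z with (z - 4)
  => ( 4 * ( x - x ) ) >= 17
stmt 1: y := 4 * y  -- replace 0 occurrence(s) of y with (4 * y)
  => ( 4 * ( x - x ) ) >= 17

Answer: ( 4 * ( x - x ) ) >= 17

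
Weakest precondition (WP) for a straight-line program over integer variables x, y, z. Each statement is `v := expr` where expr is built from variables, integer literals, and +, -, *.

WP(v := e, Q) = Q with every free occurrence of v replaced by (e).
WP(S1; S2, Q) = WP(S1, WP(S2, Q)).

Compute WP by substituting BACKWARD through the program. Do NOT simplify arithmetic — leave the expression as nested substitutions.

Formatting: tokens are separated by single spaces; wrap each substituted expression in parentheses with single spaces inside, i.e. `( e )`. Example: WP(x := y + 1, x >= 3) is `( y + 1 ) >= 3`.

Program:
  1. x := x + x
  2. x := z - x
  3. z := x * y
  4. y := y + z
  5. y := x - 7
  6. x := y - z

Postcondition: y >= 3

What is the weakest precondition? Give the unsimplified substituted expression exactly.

post: y >= 3
stmt 6: x := y - z  -- replace 0 occurrence(s) of x with (y - z)
  => y >= 3
stmt 5: y := x - 7  -- replace 1 occurrence(s) of y with (x - 7)
  => ( x - 7 ) >= 3
stmt 4: y := y + z  -- replace 0 occurrence(s) of y with (y + z)
  => ( x - 7 ) >= 3
stmt 3: z := x * y  -- replace 0 occurrence(s) of z with (x * y)
  => ( x - 7 ) >= 3
stmt 2: x := z - x  -- replace 1 occurrence(s) of x with (z - x)
  => ( ( z - x ) - 7 ) >= 3
stmt 1: x := x + x  -- replace 1 occurrence(s) of x with (x + x)
  => ( ( z - ( x + x ) ) - 7 ) >= 3

Answer: ( ( z - ( x + x ) ) - 7 ) >= 3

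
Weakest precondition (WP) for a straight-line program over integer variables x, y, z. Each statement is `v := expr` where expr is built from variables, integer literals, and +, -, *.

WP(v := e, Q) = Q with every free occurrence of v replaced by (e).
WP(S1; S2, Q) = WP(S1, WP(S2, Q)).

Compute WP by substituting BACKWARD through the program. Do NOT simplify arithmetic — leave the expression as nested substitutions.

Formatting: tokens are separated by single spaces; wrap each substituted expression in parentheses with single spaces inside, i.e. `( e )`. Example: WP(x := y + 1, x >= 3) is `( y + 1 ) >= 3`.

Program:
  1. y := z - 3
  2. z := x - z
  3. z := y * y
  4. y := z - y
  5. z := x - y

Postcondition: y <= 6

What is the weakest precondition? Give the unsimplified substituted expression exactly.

Answer: ( ( ( z - 3 ) * ( z - 3 ) ) - ( z - 3 ) ) <= 6

Derivation:
post: y <= 6
stmt 5: z := x - y  -- replace 0 occurrence(s) of z with (x - y)
  => y <= 6
stmt 4: y := z - y  -- replace 1 occurrence(s) of y with (z - y)
  => ( z - y ) <= 6
stmt 3: z := y * y  -- replace 1 occurrence(s) of z with (y * y)
  => ( ( y * y ) - y ) <= 6
stmt 2: z := x - z  -- replace 0 occurrence(s) of z with (x - z)
  => ( ( y * y ) - y ) <= 6
stmt 1: y := z - 3  -- replace 3 occurrence(s) of y with (z - 3)
  => ( ( ( z - 3 ) * ( z - 3 ) ) - ( z - 3 ) ) <= 6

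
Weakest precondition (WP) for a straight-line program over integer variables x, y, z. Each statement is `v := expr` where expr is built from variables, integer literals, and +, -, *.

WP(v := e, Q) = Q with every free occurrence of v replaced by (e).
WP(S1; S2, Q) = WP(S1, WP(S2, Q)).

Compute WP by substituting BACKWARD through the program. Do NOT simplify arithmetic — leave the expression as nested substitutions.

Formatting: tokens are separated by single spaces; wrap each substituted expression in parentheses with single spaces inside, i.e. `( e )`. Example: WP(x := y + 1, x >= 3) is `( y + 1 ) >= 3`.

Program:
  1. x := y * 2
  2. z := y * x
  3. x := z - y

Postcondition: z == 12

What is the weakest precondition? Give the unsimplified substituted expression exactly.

post: z == 12
stmt 3: x := z - y  -- replace 0 occurrence(s) of x with (z - y)
  => z == 12
stmt 2: z := y * x  -- replace 1 occurrence(s) of z with (y * x)
  => ( y * x ) == 12
stmt 1: x := y * 2  -- replace 1 occurrence(s) of x with (y * 2)
  => ( y * ( y * 2 ) ) == 12

Answer: ( y * ( y * 2 ) ) == 12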